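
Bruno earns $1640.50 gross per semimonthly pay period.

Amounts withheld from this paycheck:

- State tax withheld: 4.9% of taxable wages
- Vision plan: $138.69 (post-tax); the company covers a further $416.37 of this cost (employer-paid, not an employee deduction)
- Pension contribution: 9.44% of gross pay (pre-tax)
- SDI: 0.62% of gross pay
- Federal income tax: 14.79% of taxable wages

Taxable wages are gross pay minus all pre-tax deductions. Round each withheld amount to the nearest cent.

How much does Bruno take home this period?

$1044.25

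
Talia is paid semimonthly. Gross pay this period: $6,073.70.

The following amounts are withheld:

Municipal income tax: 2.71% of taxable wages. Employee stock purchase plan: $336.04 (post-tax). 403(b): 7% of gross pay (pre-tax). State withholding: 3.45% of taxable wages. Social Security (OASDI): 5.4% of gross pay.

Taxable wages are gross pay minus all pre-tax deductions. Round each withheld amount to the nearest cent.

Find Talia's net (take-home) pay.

403(b): $6,073.70 × 0.07 = $425.16
Taxable wages = $6,073.70 − $425.16 = $5,648.54
State withholding: $5,648.54 × 0.0345 = $194.87
Municipal income tax: $5,648.54 × 0.0271 = $153.08
Social Security (OASDI): $6,073.70 × 0.054 = $327.98
Employee stock purchase plan: $336.04
Total deductions = $425.16 + $194.87 + $153.08 + $327.98 + $336.04 = $1,437.13
Net pay = $6,073.70 − $1,437.13 = $4,636.57

$4,636.57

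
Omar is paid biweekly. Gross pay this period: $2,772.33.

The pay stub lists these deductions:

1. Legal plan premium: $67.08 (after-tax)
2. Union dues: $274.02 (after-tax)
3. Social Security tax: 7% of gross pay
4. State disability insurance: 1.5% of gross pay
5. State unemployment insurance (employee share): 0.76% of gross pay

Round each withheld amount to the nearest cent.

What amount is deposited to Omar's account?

Social Security tax: $2,772.33 × 0.07 = $194.06
State unemployment insurance (employee share): $2,772.33 × 0.0076 = $21.07
State disability insurance: $2,772.33 × 0.015 = $41.58
Union dues: $274.02
Legal plan premium: $67.08
Total deductions = $194.06 + $21.07 + $41.58 + $274.02 + $67.08 = $597.81
Net pay = $2,772.33 − $597.81 = $2,174.52

$2,174.52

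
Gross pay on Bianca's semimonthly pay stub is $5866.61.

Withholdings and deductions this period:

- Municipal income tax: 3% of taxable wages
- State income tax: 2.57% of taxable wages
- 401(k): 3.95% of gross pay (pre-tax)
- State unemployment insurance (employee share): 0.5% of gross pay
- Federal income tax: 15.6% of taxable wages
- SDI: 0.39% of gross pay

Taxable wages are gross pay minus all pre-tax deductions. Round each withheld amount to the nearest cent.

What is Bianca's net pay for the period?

401(k): $5866.61 × 0.0395 = $231.73
Taxable wages = $5866.61 − $231.73 = $5634.88
Municipal income tax: $5634.88 × 0.03 = $169.05
Federal income tax: $5634.88 × 0.156 = $879.04
State income tax: $5634.88 × 0.0257 = $144.82
State unemployment insurance (employee share): $5866.61 × 0.005 = $29.33
SDI: $5866.61 × 0.0039 = $22.88
Total deductions = $231.73 + $169.05 + $879.04 + $144.82 + $29.33 + $22.88 = $1476.85
Net pay = $5866.61 − $1476.85 = $4389.76

$4389.76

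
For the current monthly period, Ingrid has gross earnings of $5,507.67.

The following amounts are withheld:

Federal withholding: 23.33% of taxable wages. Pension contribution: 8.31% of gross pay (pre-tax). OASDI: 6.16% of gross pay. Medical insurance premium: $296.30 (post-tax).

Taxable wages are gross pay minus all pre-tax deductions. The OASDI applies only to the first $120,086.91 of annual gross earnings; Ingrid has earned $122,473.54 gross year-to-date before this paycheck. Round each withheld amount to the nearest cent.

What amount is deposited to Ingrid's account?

$3,575.52

Pension contribution: $5,507.67 × 0.0831 = $457.69
Taxable wages = $5,507.67 − $457.69 = $5,049.98
Federal withholding: $5,049.98 × 0.2333 = $1,178.16
OASDI: annual cap $120,086.91 already reached (YTD $122,473.54), so $0.00
Medical insurance premium: $296.30
Total deductions = $457.69 + $1,178.16 + $0.00 + $296.30 = $1,932.15
Net pay = $5,507.67 − $1,932.15 = $3,575.52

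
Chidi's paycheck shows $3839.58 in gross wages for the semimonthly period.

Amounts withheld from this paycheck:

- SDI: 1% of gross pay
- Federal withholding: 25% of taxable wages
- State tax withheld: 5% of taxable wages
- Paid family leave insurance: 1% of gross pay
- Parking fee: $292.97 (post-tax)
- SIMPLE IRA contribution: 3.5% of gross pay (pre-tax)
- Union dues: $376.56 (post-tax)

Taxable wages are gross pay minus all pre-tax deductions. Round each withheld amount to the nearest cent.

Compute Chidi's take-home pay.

$1847.30

SIMPLE IRA contribution: $3839.58 × 0.035 = $134.39
Taxable wages = $3839.58 − $134.39 = $3705.19
Federal withholding: $3705.19 × 0.25 = $926.30
State tax withheld: $3705.19 × 0.05 = $185.26
Paid family leave insurance: $3839.58 × 0.01 = $38.40
SDI: $3839.58 × 0.01 = $38.40
Parking fee: $292.97
Union dues: $376.56
Total deductions = $134.39 + $926.30 + $185.26 + $38.40 + $38.40 + $292.97 + $376.56 = $1992.28
Net pay = $3839.58 − $1992.28 = $1847.30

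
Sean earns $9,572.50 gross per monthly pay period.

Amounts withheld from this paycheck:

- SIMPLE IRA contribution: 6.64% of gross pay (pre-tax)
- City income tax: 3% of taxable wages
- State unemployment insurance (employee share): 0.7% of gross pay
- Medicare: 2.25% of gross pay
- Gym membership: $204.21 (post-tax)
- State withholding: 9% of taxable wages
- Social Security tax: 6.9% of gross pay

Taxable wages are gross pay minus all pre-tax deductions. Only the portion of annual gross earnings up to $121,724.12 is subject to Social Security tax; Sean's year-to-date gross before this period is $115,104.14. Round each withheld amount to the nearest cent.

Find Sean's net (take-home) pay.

$6,921.08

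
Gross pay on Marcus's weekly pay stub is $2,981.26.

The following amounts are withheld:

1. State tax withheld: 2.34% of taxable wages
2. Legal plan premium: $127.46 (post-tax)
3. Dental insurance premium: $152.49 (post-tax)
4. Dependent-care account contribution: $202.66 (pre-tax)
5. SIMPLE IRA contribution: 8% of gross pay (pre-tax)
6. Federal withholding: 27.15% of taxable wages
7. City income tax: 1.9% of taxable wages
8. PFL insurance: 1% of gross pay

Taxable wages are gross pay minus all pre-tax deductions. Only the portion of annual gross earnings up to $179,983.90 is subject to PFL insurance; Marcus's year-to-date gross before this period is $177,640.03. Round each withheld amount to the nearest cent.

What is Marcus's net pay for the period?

SIMPLE IRA contribution: $2,981.26 × 0.08 = $238.50
Dependent-care account contribution: $202.66
Pre-tax total = $238.50 + $202.66 = $441.16
Taxable wages = $2,981.26 − $441.16 = $2,540.10
Federal withholding: $2,540.10 × 0.2715 = $689.64
State tax withheld: $2,540.10 × 0.0234 = $59.44
City income tax: $2,540.10 × 0.019 = $48.26
PFL insurance: only $179,983.90 − $177,640.03 = $2,343.87 of this check is subject → $2,343.87 × 0.01 = $23.44
Dental insurance premium: $152.49
Legal plan premium: $127.46
Total deductions = $238.50 + $202.66 + $689.64 + $59.44 + $48.26 + $23.44 + $152.49 + $127.46 = $1,541.89
Net pay = $2,981.26 − $1,541.89 = $1,439.37

$1,439.37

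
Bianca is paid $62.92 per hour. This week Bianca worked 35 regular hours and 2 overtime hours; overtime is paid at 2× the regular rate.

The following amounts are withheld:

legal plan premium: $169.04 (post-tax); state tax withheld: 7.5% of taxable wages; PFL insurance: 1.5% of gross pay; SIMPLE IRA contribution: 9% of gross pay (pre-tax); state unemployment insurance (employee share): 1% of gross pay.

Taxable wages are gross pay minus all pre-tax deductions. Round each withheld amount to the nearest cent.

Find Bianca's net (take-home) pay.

$1,835.16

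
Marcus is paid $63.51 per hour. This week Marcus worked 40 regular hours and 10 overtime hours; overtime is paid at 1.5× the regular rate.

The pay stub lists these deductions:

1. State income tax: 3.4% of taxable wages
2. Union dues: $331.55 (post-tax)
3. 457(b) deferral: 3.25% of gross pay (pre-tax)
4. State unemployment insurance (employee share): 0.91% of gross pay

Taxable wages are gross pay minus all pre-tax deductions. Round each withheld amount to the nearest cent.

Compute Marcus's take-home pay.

$2,901.29

Regular pay: 40 × $63.51 = $2,540.40
Overtime pay: 10 × $63.51 × 1.5 = $952.65
Gross pay = $2,540.40 + $952.65 = $3,493.05
457(b) deferral: $3,493.05 × 0.0325 = $113.52
Taxable wages = $3,493.05 − $113.52 = $3,379.53
State income tax: $3,379.53 × 0.034 = $114.90
State unemployment insurance (employee share): $3,493.05 × 0.0091 = $31.79
Union dues: $331.55
Total deductions = $113.52 + $114.90 + $31.79 + $331.55 = $591.76
Net pay = $3,493.05 − $591.76 = $2,901.29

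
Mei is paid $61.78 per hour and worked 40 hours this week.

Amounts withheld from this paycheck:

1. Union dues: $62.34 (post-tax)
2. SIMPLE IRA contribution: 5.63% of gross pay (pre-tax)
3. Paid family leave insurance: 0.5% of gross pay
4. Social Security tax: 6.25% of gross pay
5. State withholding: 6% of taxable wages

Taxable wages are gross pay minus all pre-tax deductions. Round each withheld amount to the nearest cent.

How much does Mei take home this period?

Gross pay: 40 × $61.78 = $2471.20
SIMPLE IRA contribution: $2471.20 × 0.0563 = $139.13
Taxable wages = $2471.20 − $139.13 = $2332.07
State withholding: $2332.07 × 0.06 = $139.92
Paid family leave insurance: $2471.20 × 0.005 = $12.36
Social Security tax: $2471.20 × 0.0625 = $154.45
Union dues: $62.34
Total deductions = $139.13 + $139.92 + $12.36 + $154.45 + $62.34 = $508.20
Net pay = $2471.20 − $508.20 = $1963.00

$1963.00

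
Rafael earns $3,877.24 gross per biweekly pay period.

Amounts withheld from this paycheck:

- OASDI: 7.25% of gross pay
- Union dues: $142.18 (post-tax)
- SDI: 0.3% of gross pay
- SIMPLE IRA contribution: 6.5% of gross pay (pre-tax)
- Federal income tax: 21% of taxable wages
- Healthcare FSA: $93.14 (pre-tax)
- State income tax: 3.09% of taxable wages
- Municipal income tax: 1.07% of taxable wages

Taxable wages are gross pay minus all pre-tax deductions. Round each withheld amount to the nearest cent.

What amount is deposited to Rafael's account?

SIMPLE IRA contribution: $3,877.24 × 0.065 = $252.02
Healthcare FSA: $93.14
Pre-tax total = $252.02 + $93.14 = $345.16
Taxable wages = $3,877.24 − $345.16 = $3,532.08
State income tax: $3,532.08 × 0.0309 = $109.14
Federal income tax: $3,532.08 × 0.21 = $741.74
Municipal income tax: $3,532.08 × 0.0107 = $37.79
SDI: $3,877.24 × 0.003 = $11.63
OASDI: $3,877.24 × 0.0725 = $281.10
Union dues: $142.18
Total deductions = $252.02 + $93.14 + $109.14 + $741.74 + $37.79 + $11.63 + $281.10 + $142.18 = $1,668.74
Net pay = $3,877.24 − $1,668.74 = $2,208.50

$2,208.50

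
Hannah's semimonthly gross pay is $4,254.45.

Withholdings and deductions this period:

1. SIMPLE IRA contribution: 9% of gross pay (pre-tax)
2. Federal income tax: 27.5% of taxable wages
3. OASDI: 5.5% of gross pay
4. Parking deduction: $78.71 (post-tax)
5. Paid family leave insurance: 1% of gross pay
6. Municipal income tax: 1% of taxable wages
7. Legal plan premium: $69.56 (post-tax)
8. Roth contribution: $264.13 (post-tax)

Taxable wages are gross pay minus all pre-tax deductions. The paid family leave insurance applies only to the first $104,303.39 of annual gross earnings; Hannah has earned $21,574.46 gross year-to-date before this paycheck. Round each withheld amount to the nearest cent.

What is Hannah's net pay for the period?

SIMPLE IRA contribution: $4,254.45 × 0.09 = $382.90
Taxable wages = $4,254.45 − $382.90 = $3,871.55
Municipal income tax: $3,871.55 × 0.01 = $38.72
Federal income tax: $3,871.55 × 0.275 = $1,064.68
OASDI: $4,254.45 × 0.055 = $233.99
Paid family leave insurance: cap not yet reached, full $4,254.45 is subject → $4,254.45 × 0.01 = $42.54
Parking deduction: $78.71
Legal plan premium: $69.56
Roth contribution: $264.13
Total deductions = $382.90 + $38.72 + $1,064.68 + $233.99 + $42.54 + $78.71 + $69.56 + $264.13 = $2,175.23
Net pay = $4,254.45 − $2,175.23 = $2,079.22

$2,079.22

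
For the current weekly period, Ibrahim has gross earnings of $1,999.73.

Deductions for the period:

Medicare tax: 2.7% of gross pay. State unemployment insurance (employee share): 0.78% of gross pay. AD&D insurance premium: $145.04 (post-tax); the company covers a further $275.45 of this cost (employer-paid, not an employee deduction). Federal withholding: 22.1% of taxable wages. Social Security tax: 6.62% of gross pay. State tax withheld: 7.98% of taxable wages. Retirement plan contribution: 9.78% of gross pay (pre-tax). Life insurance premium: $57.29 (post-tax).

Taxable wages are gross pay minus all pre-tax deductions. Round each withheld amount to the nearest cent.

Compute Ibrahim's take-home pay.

$857.17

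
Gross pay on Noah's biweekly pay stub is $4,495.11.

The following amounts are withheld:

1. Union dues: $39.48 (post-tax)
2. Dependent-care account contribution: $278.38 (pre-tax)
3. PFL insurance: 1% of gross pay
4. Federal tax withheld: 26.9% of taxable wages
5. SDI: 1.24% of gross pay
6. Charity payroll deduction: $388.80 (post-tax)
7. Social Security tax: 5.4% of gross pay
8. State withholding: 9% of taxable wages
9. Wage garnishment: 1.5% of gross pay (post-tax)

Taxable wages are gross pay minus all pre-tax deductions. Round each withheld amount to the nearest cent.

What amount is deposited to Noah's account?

Dependent-care account contribution: $278.38
Taxable wages = $4,495.11 − $278.38 = $4,216.73
State withholding: $4,216.73 × 0.09 = $379.51
Federal tax withheld: $4,216.73 × 0.269 = $1,134.30
SDI: $4,495.11 × 0.0124 = $55.74
Social Security tax: $4,495.11 × 0.054 = $242.74
PFL insurance: $4,495.11 × 0.01 = $44.95
Union dues: $39.48
Wage garnishment: $4,495.11 × 0.015 = $67.43
Charity payroll deduction: $388.80
Total deductions = $278.38 + $379.51 + $1,134.30 + $55.74 + $242.74 + $44.95 + $39.48 + $67.43 + $388.80 = $2,631.33
Net pay = $4,495.11 − $2,631.33 = $1,863.78

$1,863.78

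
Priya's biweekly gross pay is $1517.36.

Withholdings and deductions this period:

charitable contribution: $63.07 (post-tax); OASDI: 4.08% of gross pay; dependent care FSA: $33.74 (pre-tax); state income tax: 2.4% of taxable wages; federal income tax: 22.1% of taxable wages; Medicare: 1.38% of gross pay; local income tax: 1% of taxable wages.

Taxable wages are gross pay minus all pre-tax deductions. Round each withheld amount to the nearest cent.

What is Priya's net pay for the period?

Dependent care FSA: $33.74
Taxable wages = $1517.36 − $33.74 = $1483.62
State income tax: $1483.62 × 0.024 = $35.61
Federal income tax: $1483.62 × 0.221 = $327.88
Local income tax: $1483.62 × 0.01 = $14.84
OASDI: $1517.36 × 0.0408 = $61.91
Medicare: $1517.36 × 0.0138 = $20.94
Charitable contribution: $63.07
Total deductions = $33.74 + $35.61 + $327.88 + $14.84 + $61.91 + $20.94 + $63.07 = $557.99
Net pay = $1517.36 − $557.99 = $959.37

$959.37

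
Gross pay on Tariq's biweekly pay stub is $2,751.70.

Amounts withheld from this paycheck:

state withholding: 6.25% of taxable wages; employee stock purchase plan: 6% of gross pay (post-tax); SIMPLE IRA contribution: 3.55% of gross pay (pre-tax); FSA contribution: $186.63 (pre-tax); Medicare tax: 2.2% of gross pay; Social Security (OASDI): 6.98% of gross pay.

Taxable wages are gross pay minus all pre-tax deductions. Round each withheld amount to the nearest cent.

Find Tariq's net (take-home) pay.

$1,895.46

SIMPLE IRA contribution: $2,751.70 × 0.0355 = $97.69
FSA contribution: $186.63
Pre-tax total = $97.69 + $186.63 = $284.32
Taxable wages = $2,751.70 − $284.32 = $2,467.38
State withholding: $2,467.38 × 0.0625 = $154.21
Social Security (OASDI): $2,751.70 × 0.0698 = $192.07
Medicare tax: $2,751.70 × 0.022 = $60.54
Employee stock purchase plan: $2,751.70 × 0.06 = $165.10
Total deductions = $97.69 + $186.63 + $154.21 + $192.07 + $60.54 + $165.10 = $856.24
Net pay = $2,751.70 − $856.24 = $1,895.46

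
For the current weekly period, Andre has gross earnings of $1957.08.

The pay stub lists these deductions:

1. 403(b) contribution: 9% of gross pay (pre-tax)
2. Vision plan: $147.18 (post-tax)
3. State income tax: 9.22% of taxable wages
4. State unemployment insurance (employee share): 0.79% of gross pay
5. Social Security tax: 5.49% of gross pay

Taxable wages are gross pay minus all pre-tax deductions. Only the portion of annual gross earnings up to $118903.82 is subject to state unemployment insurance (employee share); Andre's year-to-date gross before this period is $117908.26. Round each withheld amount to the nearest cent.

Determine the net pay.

$1354.26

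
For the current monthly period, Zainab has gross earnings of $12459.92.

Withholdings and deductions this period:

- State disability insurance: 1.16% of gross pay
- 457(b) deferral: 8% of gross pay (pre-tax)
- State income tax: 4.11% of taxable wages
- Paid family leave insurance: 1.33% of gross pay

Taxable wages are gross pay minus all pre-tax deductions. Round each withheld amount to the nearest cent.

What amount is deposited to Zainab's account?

457(b) deferral: $12459.92 × 0.08 = $996.79
Taxable wages = $12459.92 − $996.79 = $11463.13
State income tax: $11463.13 × 0.0411 = $471.13
Paid family leave insurance: $12459.92 × 0.0133 = $165.72
State disability insurance: $12459.92 × 0.0116 = $144.54
Total deductions = $996.79 + $471.13 + $165.72 + $144.54 = $1778.18
Net pay = $12459.92 − $1778.18 = $10681.74

$10681.74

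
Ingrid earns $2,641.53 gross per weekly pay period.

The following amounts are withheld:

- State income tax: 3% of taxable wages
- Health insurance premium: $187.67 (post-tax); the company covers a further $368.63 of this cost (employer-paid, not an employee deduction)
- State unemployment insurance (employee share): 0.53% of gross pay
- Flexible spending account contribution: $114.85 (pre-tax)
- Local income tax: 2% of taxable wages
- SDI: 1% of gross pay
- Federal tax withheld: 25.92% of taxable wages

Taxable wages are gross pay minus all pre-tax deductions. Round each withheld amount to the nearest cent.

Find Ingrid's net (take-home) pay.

Flexible spending account contribution: $114.85
Taxable wages = $2,641.53 − $114.85 = $2,526.68
State income tax: $2,526.68 × 0.03 = $75.80
Local income tax: $2,526.68 × 0.02 = $50.53
Federal tax withheld: $2,526.68 × 0.2592 = $654.92
State unemployment insurance (employee share): $2,641.53 × 0.0053 = $14.00
SDI: $2,641.53 × 0.01 = $26.42
Health insurance premium: $187.67
(Employer's $368.63 toward health insurance premium is not withheld from the employee.)
Total deductions = $114.85 + $75.80 + $50.53 + $654.92 + $14.00 + $26.42 + $187.67 = $1,124.19
Net pay = $2,641.53 − $1,124.19 = $1,517.34

$1,517.34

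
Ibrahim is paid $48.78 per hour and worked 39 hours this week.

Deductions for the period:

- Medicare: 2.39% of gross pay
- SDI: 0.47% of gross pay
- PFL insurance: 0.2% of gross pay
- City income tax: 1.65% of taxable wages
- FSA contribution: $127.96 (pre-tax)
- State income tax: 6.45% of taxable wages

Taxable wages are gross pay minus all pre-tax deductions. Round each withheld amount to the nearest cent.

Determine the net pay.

Gross pay: 39 × $48.78 = $1902.42
FSA contribution: $127.96
Taxable wages = $1902.42 − $127.96 = $1774.46
State income tax: $1774.46 × 0.0645 = $114.45
City income tax: $1774.46 × 0.0165 = $29.28
SDI: $1902.42 × 0.0047 = $8.94
PFL insurance: $1902.42 × 0.002 = $3.80
Medicare: $1902.42 × 0.0239 = $45.47
Total deductions = $127.96 + $114.45 + $29.28 + $8.94 + $3.80 + $45.47 = $329.90
Net pay = $1902.42 − $329.90 = $1572.52

$1572.52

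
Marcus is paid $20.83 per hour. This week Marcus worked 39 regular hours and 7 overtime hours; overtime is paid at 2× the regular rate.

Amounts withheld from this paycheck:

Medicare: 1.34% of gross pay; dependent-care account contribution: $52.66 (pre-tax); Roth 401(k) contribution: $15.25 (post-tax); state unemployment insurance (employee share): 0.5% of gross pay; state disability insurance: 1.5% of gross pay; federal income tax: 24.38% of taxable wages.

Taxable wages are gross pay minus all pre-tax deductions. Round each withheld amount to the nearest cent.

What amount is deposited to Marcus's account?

Regular pay: 39 × $20.83 = $812.37
Overtime pay: 7 × $20.83 × 2 = $291.62
Gross pay = $812.37 + $291.62 = $1103.99
Dependent-care account contribution: $52.66
Taxable wages = $1103.99 − $52.66 = $1051.33
Federal income tax: $1051.33 × 0.2438 = $256.31
State unemployment insurance (employee share): $1103.99 × 0.005 = $5.52
Medicare: $1103.99 × 0.0134 = $14.79
State disability insurance: $1103.99 × 0.015 = $16.56
Roth 401(k) contribution: $15.25
Total deductions = $52.66 + $256.31 + $5.52 + $14.79 + $16.56 + $15.25 = $361.09
Net pay = $1103.99 − $361.09 = $742.90

$742.90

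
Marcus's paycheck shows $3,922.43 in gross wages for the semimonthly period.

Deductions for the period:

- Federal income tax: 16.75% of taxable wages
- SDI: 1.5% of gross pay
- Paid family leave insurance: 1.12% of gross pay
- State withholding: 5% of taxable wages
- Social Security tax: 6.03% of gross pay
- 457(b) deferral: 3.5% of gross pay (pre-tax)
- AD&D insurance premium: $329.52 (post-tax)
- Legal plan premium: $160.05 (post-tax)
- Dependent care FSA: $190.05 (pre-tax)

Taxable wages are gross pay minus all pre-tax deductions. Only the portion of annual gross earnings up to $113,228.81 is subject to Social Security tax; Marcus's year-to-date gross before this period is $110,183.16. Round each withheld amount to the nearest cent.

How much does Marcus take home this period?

Dependent care FSA: $190.05
457(b) deferral: $3,922.43 × 0.035 = $137.29
Pre-tax total = $190.05 + $137.29 = $327.34
Taxable wages = $3,922.43 − $327.34 = $3,595.09
State withholding: $3,595.09 × 0.05 = $179.75
Federal income tax: $3,595.09 × 0.1675 = $602.18
Paid family leave insurance: $3,922.43 × 0.0112 = $43.93
SDI: $3,922.43 × 0.015 = $58.84
Social Security tax: only $113,228.81 − $110,183.16 = $3,045.65 of this check is subject → $3,045.65 × 0.0603 = $183.65
AD&D insurance premium: $329.52
Legal plan premium: $160.05
Total deductions = $190.05 + $137.29 + $179.75 + $602.18 + $43.93 + $58.84 + $183.65 + $329.52 + $160.05 = $1,885.26
Net pay = $3,922.43 − $1,885.26 = $2,037.17

$2,037.17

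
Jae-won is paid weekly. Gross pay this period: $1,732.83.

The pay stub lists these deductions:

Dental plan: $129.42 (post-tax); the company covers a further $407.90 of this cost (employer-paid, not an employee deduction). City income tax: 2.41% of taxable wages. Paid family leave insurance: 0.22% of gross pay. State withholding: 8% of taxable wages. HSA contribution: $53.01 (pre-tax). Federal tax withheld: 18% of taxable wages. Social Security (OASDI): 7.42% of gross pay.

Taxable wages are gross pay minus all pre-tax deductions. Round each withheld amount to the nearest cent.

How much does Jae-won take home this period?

$940.77

HSA contribution: $53.01
Taxable wages = $1,732.83 − $53.01 = $1,679.82
Federal tax withheld: $1,679.82 × 0.18 = $302.37
City income tax: $1,679.82 × 0.0241 = $40.48
State withholding: $1,679.82 × 0.08 = $134.39
Paid family leave insurance: $1,732.83 × 0.0022 = $3.81
Social Security (OASDI): $1,732.83 × 0.0742 = $128.58
Dental plan: $129.42
(Employer's $407.90 toward dental plan is not withheld from the employee.)
Total deductions = $53.01 + $302.37 + $40.48 + $134.39 + $3.81 + $128.58 + $129.42 = $792.06
Net pay = $1,732.83 − $792.06 = $940.77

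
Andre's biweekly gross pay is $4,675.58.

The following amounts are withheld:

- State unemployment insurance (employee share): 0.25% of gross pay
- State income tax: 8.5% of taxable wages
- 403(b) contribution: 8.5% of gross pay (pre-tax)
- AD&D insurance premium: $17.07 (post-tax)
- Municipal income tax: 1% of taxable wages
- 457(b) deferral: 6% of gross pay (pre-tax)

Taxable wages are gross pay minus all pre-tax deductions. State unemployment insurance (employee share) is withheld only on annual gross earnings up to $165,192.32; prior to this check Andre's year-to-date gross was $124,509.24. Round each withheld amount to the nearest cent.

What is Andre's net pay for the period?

457(b) deferral: $4,675.58 × 0.06 = $280.53
403(b) contribution: $4,675.58 × 0.085 = $397.42
Pre-tax total = $280.53 + $397.42 = $677.95
Taxable wages = $4,675.58 − $677.95 = $3,997.63
State income tax: $3,997.63 × 0.085 = $339.80
Municipal income tax: $3,997.63 × 0.01 = $39.98
State unemployment insurance (employee share): cap not yet reached, full $4,675.58 is subject → $4,675.58 × 0.0025 = $11.69
AD&D insurance premium: $17.07
Total deductions = $280.53 + $397.42 + $339.80 + $39.98 + $11.69 + $17.07 = $1,086.49
Net pay = $4,675.58 − $1,086.49 = $3,589.09

$3,589.09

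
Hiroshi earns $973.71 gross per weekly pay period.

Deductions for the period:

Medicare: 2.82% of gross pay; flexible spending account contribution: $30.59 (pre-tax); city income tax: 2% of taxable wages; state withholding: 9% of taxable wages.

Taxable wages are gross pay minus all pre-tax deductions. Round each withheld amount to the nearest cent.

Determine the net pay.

$811.92

Flexible spending account contribution: $30.59
Taxable wages = $973.71 − $30.59 = $943.12
City income tax: $943.12 × 0.02 = $18.86
State withholding: $943.12 × 0.09 = $84.88
Medicare: $973.71 × 0.0282 = $27.46
Total deductions = $30.59 + $18.86 + $84.88 + $27.46 = $161.79
Net pay = $973.71 − $161.79 = $811.92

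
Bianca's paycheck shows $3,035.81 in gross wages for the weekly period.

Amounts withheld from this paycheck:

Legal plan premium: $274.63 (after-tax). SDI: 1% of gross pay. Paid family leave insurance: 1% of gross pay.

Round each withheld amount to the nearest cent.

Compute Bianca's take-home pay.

$2,700.46

Paid family leave insurance: $3,035.81 × 0.01 = $30.36
SDI: $3,035.81 × 0.01 = $30.36
Legal plan premium: $274.63
Total deductions = $30.36 + $30.36 + $274.63 = $335.35
Net pay = $3,035.81 − $335.35 = $2,700.46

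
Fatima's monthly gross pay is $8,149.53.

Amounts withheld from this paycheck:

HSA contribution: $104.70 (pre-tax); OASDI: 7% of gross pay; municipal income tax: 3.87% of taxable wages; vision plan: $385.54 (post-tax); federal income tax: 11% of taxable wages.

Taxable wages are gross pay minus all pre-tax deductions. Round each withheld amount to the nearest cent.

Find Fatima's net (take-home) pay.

$5,892.56

HSA contribution: $104.70
Taxable wages = $8,149.53 − $104.70 = $8,044.83
Federal income tax: $8,044.83 × 0.11 = $884.93
Municipal income tax: $8,044.83 × 0.0387 = $311.33
OASDI: $8,149.53 × 0.07 = $570.47
Vision plan: $385.54
Total deductions = $104.70 + $884.93 + $311.33 + $570.47 + $385.54 = $2,256.97
Net pay = $8,149.53 − $2,256.97 = $5,892.56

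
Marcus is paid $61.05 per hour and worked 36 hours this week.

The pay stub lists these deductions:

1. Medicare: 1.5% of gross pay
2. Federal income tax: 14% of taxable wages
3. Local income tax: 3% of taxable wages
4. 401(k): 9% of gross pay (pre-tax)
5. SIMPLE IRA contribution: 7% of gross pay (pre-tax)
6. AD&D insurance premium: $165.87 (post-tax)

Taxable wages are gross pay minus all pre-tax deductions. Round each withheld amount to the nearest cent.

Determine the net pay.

Gross pay: 36 × $61.05 = $2,197.80
401(k): $2,197.80 × 0.09 = $197.80
SIMPLE IRA contribution: $2,197.80 × 0.07 = $153.85
Pre-tax total = $197.80 + $153.85 = $351.65
Taxable wages = $2,197.80 − $351.65 = $1,846.15
Federal income tax: $1,846.15 × 0.14 = $258.46
Local income tax: $1,846.15 × 0.03 = $55.38
Medicare: $2,197.80 × 0.015 = $32.97
AD&D insurance premium: $165.87
Total deductions = $197.80 + $153.85 + $258.46 + $55.38 + $32.97 + $165.87 = $864.33
Net pay = $2,197.80 − $864.33 = $1,333.47

$1,333.47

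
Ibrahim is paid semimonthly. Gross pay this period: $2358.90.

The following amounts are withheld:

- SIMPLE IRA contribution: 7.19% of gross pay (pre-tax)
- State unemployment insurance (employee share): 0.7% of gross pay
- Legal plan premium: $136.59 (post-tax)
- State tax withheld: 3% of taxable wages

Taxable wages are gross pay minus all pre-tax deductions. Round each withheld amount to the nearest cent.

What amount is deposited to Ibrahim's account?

$1970.52

SIMPLE IRA contribution: $2358.90 × 0.0719 = $169.60
Taxable wages = $2358.90 − $169.60 = $2189.30
State tax withheld: $2189.30 × 0.03 = $65.68
State unemployment insurance (employee share): $2358.90 × 0.007 = $16.51
Legal plan premium: $136.59
Total deductions = $169.60 + $65.68 + $16.51 + $136.59 = $388.38
Net pay = $2358.90 − $388.38 = $1970.52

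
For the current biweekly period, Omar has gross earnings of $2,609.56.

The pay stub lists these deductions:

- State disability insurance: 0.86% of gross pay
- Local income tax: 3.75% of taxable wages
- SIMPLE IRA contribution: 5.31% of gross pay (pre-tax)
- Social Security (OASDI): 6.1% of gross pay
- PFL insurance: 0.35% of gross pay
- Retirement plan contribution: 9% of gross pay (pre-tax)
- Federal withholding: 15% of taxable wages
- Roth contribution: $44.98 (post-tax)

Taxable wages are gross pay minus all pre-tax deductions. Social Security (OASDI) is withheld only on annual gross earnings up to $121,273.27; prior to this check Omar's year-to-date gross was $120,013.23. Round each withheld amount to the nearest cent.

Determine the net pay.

$1,663.45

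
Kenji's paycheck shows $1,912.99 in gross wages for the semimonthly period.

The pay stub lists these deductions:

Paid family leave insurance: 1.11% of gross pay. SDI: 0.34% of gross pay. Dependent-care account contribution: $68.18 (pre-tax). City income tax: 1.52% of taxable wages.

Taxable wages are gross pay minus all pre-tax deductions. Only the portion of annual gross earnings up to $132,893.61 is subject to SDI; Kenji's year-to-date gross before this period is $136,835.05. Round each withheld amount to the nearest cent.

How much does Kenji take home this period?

$1,795.54

Dependent-care account contribution: $68.18
Taxable wages = $1,912.99 − $68.18 = $1,844.81
City income tax: $1,844.81 × 0.0152 = $28.04
SDI: annual cap $132,893.61 already reached (YTD $136,835.05), so $0.00
Paid family leave insurance: $1,912.99 × 0.0111 = $21.23
Total deductions = $68.18 + $28.04 + $0.00 + $21.23 = $117.45
Net pay = $1,912.99 − $117.45 = $1,795.54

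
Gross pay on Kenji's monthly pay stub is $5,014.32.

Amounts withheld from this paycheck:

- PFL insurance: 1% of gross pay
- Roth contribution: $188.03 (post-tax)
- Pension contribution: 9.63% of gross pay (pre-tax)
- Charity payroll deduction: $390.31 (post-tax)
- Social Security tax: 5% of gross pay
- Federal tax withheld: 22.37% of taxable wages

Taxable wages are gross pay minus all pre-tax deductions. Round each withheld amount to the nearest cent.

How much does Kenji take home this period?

Pension contribution: $5,014.32 × 0.0963 = $482.88
Taxable wages = $5,014.32 − $482.88 = $4,531.44
Federal tax withheld: $4,531.44 × 0.2237 = $1,013.68
PFL insurance: $5,014.32 × 0.01 = $50.14
Social Security tax: $5,014.32 × 0.05 = $250.72
Roth contribution: $188.03
Charity payroll deduction: $390.31
Total deductions = $482.88 + $1,013.68 + $50.14 + $250.72 + $188.03 + $390.31 = $2,375.76
Net pay = $5,014.32 − $2,375.76 = $2,638.56

$2,638.56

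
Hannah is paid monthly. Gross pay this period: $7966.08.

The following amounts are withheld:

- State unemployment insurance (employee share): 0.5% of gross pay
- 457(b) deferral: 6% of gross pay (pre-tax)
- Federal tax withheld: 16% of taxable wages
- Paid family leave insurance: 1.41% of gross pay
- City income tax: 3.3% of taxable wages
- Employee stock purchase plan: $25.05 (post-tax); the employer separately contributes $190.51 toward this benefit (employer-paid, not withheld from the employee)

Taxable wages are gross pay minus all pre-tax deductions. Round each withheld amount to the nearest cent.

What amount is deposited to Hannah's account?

457(b) deferral: $7966.08 × 0.06 = $477.96
Taxable wages = $7966.08 − $477.96 = $7488.12
Federal tax withheld: $7488.12 × 0.16 = $1198.10
City income tax: $7488.12 × 0.033 = $247.11
State unemployment insurance (employee share): $7966.08 × 0.005 = $39.83
Paid family leave insurance: $7966.08 × 0.0141 = $112.32
Employee stock purchase plan: $25.05
(Employer's $190.51 toward employee stock purchase plan is not withheld from the employee.)
Total deductions = $477.96 + $1198.10 + $247.11 + $39.83 + $112.32 + $25.05 = $2100.37
Net pay = $7966.08 − $2100.37 = $5865.71

$5865.71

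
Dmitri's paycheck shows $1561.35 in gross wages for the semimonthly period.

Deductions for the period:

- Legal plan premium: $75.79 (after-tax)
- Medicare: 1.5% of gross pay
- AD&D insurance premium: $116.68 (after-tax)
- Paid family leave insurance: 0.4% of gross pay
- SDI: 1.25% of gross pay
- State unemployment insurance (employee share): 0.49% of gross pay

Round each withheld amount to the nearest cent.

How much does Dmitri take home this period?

SDI: $1561.35 × 0.0125 = $19.52
Medicare: $1561.35 × 0.015 = $23.42
Paid family leave insurance: $1561.35 × 0.004 = $6.25
State unemployment insurance (employee share): $1561.35 × 0.0049 = $7.65
AD&D insurance premium: $116.68
Legal plan premium: $75.79
Total deductions = $19.52 + $23.42 + $6.25 + $7.65 + $116.68 + $75.79 = $249.31
Net pay = $1561.35 − $249.31 = $1312.04

$1312.04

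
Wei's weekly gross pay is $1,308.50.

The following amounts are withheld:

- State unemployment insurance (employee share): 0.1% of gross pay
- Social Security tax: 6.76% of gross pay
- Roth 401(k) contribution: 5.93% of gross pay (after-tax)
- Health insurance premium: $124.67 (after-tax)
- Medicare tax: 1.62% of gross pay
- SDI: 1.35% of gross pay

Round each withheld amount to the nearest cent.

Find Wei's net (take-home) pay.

Medicare tax: $1,308.50 × 0.0162 = $21.20
Social Security tax: $1,308.50 × 0.0676 = $88.45
SDI: $1,308.50 × 0.0135 = $17.66
State unemployment insurance (employee share): $1,308.50 × 0.001 = $1.31
Roth 401(k) contribution: $1,308.50 × 0.0593 = $77.59
Health insurance premium: $124.67
Total deductions = $21.20 + $88.45 + $17.66 + $1.31 + $77.59 + $124.67 = $330.88
Net pay = $1,308.50 − $330.88 = $977.62

$977.62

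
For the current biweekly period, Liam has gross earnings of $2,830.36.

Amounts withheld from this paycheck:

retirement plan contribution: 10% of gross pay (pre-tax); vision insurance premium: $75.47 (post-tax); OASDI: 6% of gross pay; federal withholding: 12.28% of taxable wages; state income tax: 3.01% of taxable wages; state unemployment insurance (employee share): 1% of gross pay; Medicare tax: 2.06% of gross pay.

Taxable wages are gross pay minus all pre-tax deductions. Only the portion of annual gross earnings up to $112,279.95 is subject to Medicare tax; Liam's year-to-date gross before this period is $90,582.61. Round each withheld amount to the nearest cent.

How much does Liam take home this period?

Retirement plan contribution: $2,830.36 × 0.1 = $283.04
Taxable wages = $2,830.36 − $283.04 = $2,547.32
Federal withholding: $2,547.32 × 0.1228 = $312.81
State income tax: $2,547.32 × 0.0301 = $76.67
State unemployment insurance (employee share): $2,830.36 × 0.01 = $28.30
OASDI: $2,830.36 × 0.06 = $169.82
Medicare tax: cap not yet reached, full $2,830.36 is subject → $2,830.36 × 0.0206 = $58.31
Vision insurance premium: $75.47
Total deductions = $283.04 + $312.81 + $76.67 + $28.30 + $169.82 + $58.31 + $75.47 = $1,004.42
Net pay = $2,830.36 − $1,004.42 = $1,825.94

$1,825.94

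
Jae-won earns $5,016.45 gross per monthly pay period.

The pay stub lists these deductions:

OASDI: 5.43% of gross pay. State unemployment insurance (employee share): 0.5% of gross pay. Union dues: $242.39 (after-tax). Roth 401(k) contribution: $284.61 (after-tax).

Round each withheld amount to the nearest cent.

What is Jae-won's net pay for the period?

$4,191.98

State unemployment insurance (employee share): $5,016.45 × 0.005 = $25.08
OASDI: $5,016.45 × 0.0543 = $272.39
Union dues: $242.39
Roth 401(k) contribution: $284.61
Total deductions = $25.08 + $272.39 + $242.39 + $284.61 = $824.47
Net pay = $5,016.45 − $824.47 = $4,191.98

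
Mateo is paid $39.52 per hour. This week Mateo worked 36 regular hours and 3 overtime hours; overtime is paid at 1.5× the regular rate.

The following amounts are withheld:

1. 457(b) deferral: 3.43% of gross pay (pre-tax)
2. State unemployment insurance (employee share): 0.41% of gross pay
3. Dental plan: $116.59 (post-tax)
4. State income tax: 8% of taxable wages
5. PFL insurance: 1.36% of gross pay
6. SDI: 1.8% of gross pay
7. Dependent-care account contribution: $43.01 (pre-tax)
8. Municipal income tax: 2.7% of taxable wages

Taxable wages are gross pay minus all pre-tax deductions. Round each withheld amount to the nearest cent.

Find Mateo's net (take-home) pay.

$1,168.14

Regular pay: 36 × $39.52 = $1,422.72
Overtime pay: 3 × $39.52 × 1.5 = $177.84
Gross pay = $1,422.72 + $177.84 = $1,600.56
Dependent-care account contribution: $43.01
457(b) deferral: $1,600.56 × 0.0343 = $54.90
Pre-tax total = $43.01 + $54.90 = $97.91
Taxable wages = $1,600.56 − $97.91 = $1,502.65
State income tax: $1,502.65 × 0.08 = $120.21
Municipal income tax: $1,502.65 × 0.027 = $40.57
SDI: $1,600.56 × 0.018 = $28.81
State unemployment insurance (employee share): $1,600.56 × 0.0041 = $6.56
PFL insurance: $1,600.56 × 0.0136 = $21.77
Dental plan: $116.59
Total deductions = $43.01 + $54.90 + $120.21 + $40.57 + $28.81 + $6.56 + $21.77 + $116.59 = $432.42
Net pay = $1,600.56 − $432.42 = $1,168.14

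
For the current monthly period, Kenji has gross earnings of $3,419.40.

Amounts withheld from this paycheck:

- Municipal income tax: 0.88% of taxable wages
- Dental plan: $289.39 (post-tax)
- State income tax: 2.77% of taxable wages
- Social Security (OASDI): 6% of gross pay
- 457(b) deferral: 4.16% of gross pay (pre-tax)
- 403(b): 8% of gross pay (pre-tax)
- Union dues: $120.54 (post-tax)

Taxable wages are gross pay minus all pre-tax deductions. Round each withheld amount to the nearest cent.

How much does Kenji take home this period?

$2,278.88

403(b): $3,419.40 × 0.08 = $273.55
457(b) deferral: $3,419.40 × 0.0416 = $142.25
Pre-tax total = $273.55 + $142.25 = $415.80
Taxable wages = $3,419.40 − $415.80 = $3,003.60
State income tax: $3,003.60 × 0.0277 = $83.20
Municipal income tax: $3,003.60 × 0.0088 = $26.43
Social Security (OASDI): $3,419.40 × 0.06 = $205.16
Union dues: $120.54
Dental plan: $289.39
Total deductions = $273.55 + $142.25 + $83.20 + $26.43 + $205.16 + $120.54 + $289.39 = $1,140.52
Net pay = $3,419.40 − $1,140.52 = $2,278.88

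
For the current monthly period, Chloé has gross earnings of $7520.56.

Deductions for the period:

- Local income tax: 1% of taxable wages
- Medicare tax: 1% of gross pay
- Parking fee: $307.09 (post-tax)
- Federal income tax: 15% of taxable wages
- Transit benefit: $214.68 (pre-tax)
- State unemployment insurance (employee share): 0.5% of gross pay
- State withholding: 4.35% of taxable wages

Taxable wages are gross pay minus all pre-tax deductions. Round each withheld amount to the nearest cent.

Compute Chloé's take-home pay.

$5399.23

Transit benefit: $214.68
Taxable wages = $7520.56 − $214.68 = $7305.88
Federal income tax: $7305.88 × 0.15 = $1095.88
State withholding: $7305.88 × 0.0435 = $317.81
Local income tax: $7305.88 × 0.01 = $73.06
State unemployment insurance (employee share): $7520.56 × 0.005 = $37.60
Medicare tax: $7520.56 × 0.01 = $75.21
Parking fee: $307.09
Total deductions = $214.68 + $1095.88 + $317.81 + $73.06 + $37.60 + $75.21 + $307.09 = $2121.33
Net pay = $7520.56 − $2121.33 = $5399.23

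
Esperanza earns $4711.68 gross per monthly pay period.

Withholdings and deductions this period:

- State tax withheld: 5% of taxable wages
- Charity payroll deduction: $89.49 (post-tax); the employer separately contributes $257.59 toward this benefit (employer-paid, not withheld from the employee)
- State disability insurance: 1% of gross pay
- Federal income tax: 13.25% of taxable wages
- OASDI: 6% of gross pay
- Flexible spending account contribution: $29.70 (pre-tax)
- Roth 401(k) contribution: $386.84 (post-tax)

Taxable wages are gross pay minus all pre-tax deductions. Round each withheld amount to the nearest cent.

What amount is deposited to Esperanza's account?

$3021.37

Flexible spending account contribution: $29.70
Taxable wages = $4711.68 − $29.70 = $4681.98
Federal income tax: $4681.98 × 0.1325 = $620.36
State tax withheld: $4681.98 × 0.05 = $234.10
OASDI: $4711.68 × 0.06 = $282.70
State disability insurance: $4711.68 × 0.01 = $47.12
Roth 401(k) contribution: $386.84
Charity payroll deduction: $89.49
(Employer's $257.59 toward charity payroll deduction is not withheld from the employee.)
Total deductions = $29.70 + $620.36 + $234.10 + $282.70 + $47.12 + $386.84 + $89.49 = $1690.31
Net pay = $4711.68 − $1690.31 = $3021.37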